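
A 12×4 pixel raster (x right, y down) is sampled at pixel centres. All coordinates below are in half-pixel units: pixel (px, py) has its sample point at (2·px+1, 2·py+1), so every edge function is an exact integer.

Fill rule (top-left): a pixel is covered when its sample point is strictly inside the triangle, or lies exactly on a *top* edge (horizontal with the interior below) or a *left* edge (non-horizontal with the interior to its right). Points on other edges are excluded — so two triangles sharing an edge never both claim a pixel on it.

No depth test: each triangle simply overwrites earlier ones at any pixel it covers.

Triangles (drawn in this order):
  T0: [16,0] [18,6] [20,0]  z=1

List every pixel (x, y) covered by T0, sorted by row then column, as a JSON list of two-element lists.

T0:
  2·area = 24  (B↔C swapped to make it positive)
  edge (16, 0)→(20, 0): d=(4,0) top-left  bias=+0
  edge (20, 0)→(18, 6): d=(-2,6) right/bottom  bias=-1
  edge (18, 6)→(16, 0): d=(-2,-6) top-left  bias=+0
    (8,0)@(17, 1): e=[4,16,4] → #
    (9,0)@(19, 1): e=[4,4,16] → #
    (10,0)@(21, 1): e=[4,-8,28] → ·
    (8,1)@(17, 3): e=[12,12,0] → #  [on edge]
    (9,1)@(19, 3): e=[12,0,12] → ·  [on edge]
    (8,2)@(17, 5): e=[20,8,-4] → ·
  covered (3 px):
    · · · · · · · · # # · ·
    · · · · · · · · # · · ·
    · · · · · · · · · · · ·
    · · · · · · · · · · · ·

Final: [[8,0],[9,0],[8,1]]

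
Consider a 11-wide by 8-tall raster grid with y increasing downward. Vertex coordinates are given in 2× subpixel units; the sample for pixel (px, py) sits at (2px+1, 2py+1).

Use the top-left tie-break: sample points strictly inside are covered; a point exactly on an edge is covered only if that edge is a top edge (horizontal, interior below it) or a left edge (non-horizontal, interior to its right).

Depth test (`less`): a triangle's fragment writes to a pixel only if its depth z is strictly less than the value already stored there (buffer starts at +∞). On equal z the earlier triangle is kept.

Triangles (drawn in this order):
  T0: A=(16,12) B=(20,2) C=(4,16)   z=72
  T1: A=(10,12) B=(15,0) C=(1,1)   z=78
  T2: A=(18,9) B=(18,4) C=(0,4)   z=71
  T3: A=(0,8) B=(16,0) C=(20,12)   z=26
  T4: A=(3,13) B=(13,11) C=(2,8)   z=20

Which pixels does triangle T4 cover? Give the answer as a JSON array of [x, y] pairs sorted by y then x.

T0:
  2·area = 104  (B↔C swapped to make it positive)
  edge (16, 12)→(4, 16): d=(-12,4) right/bottom  bias=-1
  edge (4, 16)→(20, 2): d=(16,-14) top-left  bias=+0
  edge (20, 2)→(16, 12): d=(-4,10) right/bottom  bias=-1
    (9,1)@(19, 3): e=[96,2,6] → X
    (10,1)@(21, 3): e=[88,30,-14] → .
    (8,2)@(17, 5): e=[80,6,18] → X
    (9,2)@(19, 5): e=[72,34,-2] → .
    (7,3)@(15, 7): e=[64,10,30] → X
    (9,3)@(19, 7): e=[48,66,-10] → .
    (6,4)@(13, 9): e=[48,14,42] → X
    (9,4)@(19, 9): e=[24,98,-18] → .
    (5,5)@(11, 11): e=[32,18,54] → X
    (8,5)@(17, 11): e=[8,102,-6] → .
    (9,5)@(19, 11): e=[0,130,-26] → .  [on edge]
    (4,6)@(9, 13): e=[16,22,66] → X
    (6,6)@(13, 13): e=[0,78,26] → .  [on edge]
    (3,7)@(7, 15): e=[0,26,78] → .  [on edge]
  covered (12 px):
    . . . . . . . . . . .
    . . . . . . . . . X .
    . . . . . . . . X . .
    . . . . . . . X X . .
    . . . . . . X X X . .
    . . . . . X X X . . .
    . . . . X X . . . . .
    . . . . . . . . . . .
T1:
  2·area = 163  (B↔C swapped to make it positive)
  edge (10, 12)→(1, 1): d=(-9,-11) top-left  bias=+0
  edge (1, 1)→(15, 0): d=(14,-1) top-left  bias=+0
  edge (15, 0)→(10, 12): d=(-5,12) right/bottom  bias=-1
    (0,0)@(1, 1): e=[0,0,163] → X  [on edge]
    (1,0)@(3, 1): e=[22,2,139] → X
    (2,0)@(5, 1): e=[44,4,115] → X
    (3,0)@(7, 1): e=[66,6,91] → X
    (4,0)@(9, 1): e=[88,8,67] → X
    (5,0)@(11, 1): e=[110,10,43] → X
    (6,0)@(13, 1): e=[132,12,19] → X
    (7,0)@(15, 1): e=[154,14,-5] → .
    (0,1)@(1, 3): e=[-18,28,153] → .
    (1,1)@(3, 3): e=[4,30,129] → X
    (7,1)@(15, 3): e=[136,42,-15] → .
    (1,2)@(3, 5): e=[-14,58,119] → .
  covered (22 px):
    X X X X X X X . . . .
    . X X X X X X . . . .
    . . X X X X . . . . .
    . . . X X X . . . . .
    . . . . X X . . . . .
    . . . . . . . . . . .
    . . . . . . . . . . .
    . . . . . . . . . . .
T2:
  2·area = 90  (B↔C swapped to make it positive)
  edge (18, 9)→(0, 4): d=(-18,-5) top-left  bias=+0
  edge (0, 4)→(18, 4): d=(18,0) top-left  bias=+0
  edge (18, 4)→(18, 9): d=(0,5) right/bottom  bias=-1
    (2,2)@(5, 5): e=[7,18,65] → X
    (3,2)@(7, 5): e=[17,18,55] → X
    (4,2)@(9, 5): e=[27,18,45] → X
    (5,2)@(11, 5): e=[37,18,35] → X
    (6,2)@(13, 5): e=[47,18,25] → X
    (7,2)@(15, 5): e=[57,18,15] → X
    (8,2)@(17, 5): e=[67,18,5] → X
    (9,2)@(19, 5): e=[77,18,-5] → .
    (2,3)@(5, 7): e=[-29,54,65] → .
    (3,3)@(7, 7): e=[-19,54,55] → .
    (4,3)@(9, 7): e=[-9,54,45] → .
    (5,3)@(11, 7): e=[1,54,35] → X
  covered (11 px):
    . . . . . . . . . . .
    . . . . . . . . . . .
    . . X X X X X X X . .
    . . . . . X X X X . .
    . . . . . . . . . . .
    . . . . . . . . . . .
    . . . . . . . . . . .
    . . . . . . . . . . .
T3:
  2·area = 224
  edge (0, 8)→(16, 0): d=(16,-8) top-left  bias=+0
  edge (16, 0)→(20, 12): d=(4,12) right/bottom  bias=-1
  edge (20, 12)→(0, 8): d=(-20,-4) top-left  bias=+0
    (7,0)@(15, 1): e=[8,16,200] → X
    (8,0)@(17, 1): e=[24,-8,208] → .
    (5,1)@(11, 3): e=[8,72,144] → X
    (6,1)@(13, 3): e=[24,48,152] → X
    (8,1)@(17, 3): e=[56,0,168] → .  [on edge]
    (3,2)@(7, 5): e=[8,128,88] → X
    (4,2)@(9, 5): e=[24,104,96] → X
    (8,2)@(17, 5): e=[88,8,128] → X
    (9,2)@(19, 5): e=[104,-16,136] → .
    (1,3)@(3, 7): e=[8,184,32] → X
    (2,3)@(5, 7): e=[24,160,40] → X
    (9,3)@(19, 7): e=[136,-8,96] → .
    (2,4)@(5, 9): e=[56,168,0] → X  [on edge]
    (9,4)@(19, 9): e=[168,0,56] → .  [on edge]
    (7,5)@(15, 11): e=[168,56,0] → X  [on edge]
    (10,7)@(21, 15): e=[280,0,-56] → .  [on edge]
  covered (28 px):
    . . . . . . . X . . .
    . . . . . X X X . . .
    . . . X X X X X X . .
    . X X X X X X X X . .
    . . X X X X X X X . .
    . . . . . . . X X X .
    . . . . . . . . . . .
    . . . . . . . . . . .
T4:
  2·area = 52  (B↔C swapped to make it positive)
  edge (3, 13)→(2, 8): d=(-1,-5) top-left  bias=+0
  edge (2, 8)→(13, 11): d=(11,3) right/bottom  bias=-1
  edge (13, 11)→(3, 13): d=(-10,2) right/bottom  bias=-1
    (0,1)@(1, 3): e=[0,-52,104] → .  [on edge]
    (1,4)@(3, 9): e=[4,8,40] → X
    (2,4)@(5, 9): e=[14,2,36] → X
    (3,4)@(7, 9): e=[24,-4,32] → .
    (1,5)@(3, 11): e=[2,30,20] → X
    (3,5)@(7, 11): e=[22,18,12] → X
    (4,5)@(9, 11): e=[32,12,8] → X
    (5,5)@(11, 11): e=[42,6,4] → X
    (6,5)@(13, 11): e=[52,0,0] → .  [on edge]
    (1,6)@(3, 13): e=[0,52,0] → .  [on edge]
    (2,6)@(5, 13): e=[10,46,-4] → .
    (3,6)@(7, 13): e=[20,40,-8] → .
  covered (7 px):
    . . . . . . . . . . .
    . . . . . . . . . . .
    . . . . . . . . . . .
    . . . . . . . . . . .
    . X X . . . . . . . .
    . X X X X X . . . . .
    . . . . . . . . . . .
    . . . . . . . . . . .

Result: [[1,4],[2,4],[1,5],[2,5],[3,5],[4,5],[5,5]]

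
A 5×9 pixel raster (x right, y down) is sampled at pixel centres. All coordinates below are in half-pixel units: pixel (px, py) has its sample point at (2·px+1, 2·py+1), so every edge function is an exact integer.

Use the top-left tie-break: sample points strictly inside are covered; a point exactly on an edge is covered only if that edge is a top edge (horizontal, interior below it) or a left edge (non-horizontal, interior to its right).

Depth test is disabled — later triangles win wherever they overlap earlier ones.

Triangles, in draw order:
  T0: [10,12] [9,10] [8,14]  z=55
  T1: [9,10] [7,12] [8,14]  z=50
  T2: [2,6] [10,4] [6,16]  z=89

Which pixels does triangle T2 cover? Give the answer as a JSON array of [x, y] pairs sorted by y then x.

T0:
  2·area = 6  (B↔C swapped to make it positive)
  edge (10, 12)→(8, 14): d=(-2,2) right/bottom  bias=-1
  edge (8, 14)→(9, 10): d=(1,-4) top-left  bias=+0
  edge (9, 10)→(10, 12): d=(1,2) right/bottom  bias=-1
    (4,5)@(9, 11): e=[4,1,1] → X
    (4,6)@(9, 13): e=[0,3,3] → .  [on edge]
    (3,7)@(7, 15): e=[0,-3,9] → .  [on edge]
    (2,8)@(5, 17): e=[0,-9,15] → .  [on edge]
  covered (1 px):
    . . . . .
    . . . . .
    . . . . .
    . . . . .
    . . . . .
    . . . . X
    . . . . .
    . . . . .
    . . . . .
T1:
  2·area = 6  (B↔C swapped to make it positive)
  edge (9, 10)→(8, 14): d=(-1,4) right/bottom  bias=-1
  edge (8, 14)→(7, 12): d=(-1,-2) top-left  bias=+0
  edge (7, 12)→(9, 10): d=(2,-2) top-left  bias=+0
  covered (0 px):
    . . . . .
    . . . . .
    . . . . .
    . . . . .
    . . . . .
    . . . . .
    . . . . .
    . . . . .
    . . . . .
T2:
  2·area = 88
  edge (2, 6)→(10, 4): d=(8,-2) top-left  bias=+0
  edge (10, 4)→(6, 16): d=(-4,12) right/bottom  bias=-1
  edge (6, 16)→(2, 6): d=(-4,-10) top-left  bias=+0
    (3,2)@(7, 5): e=[2,32,54] → X
    (4,2)@(9, 5): e=[6,8,74] → X
    (1,3)@(3, 7): e=[10,72,6] → X
    (2,3)@(5, 7): e=[14,48,26] → X
    (4,3)@(9, 7): e=[22,0,66] → .  [on edge]
    (1,4)@(3, 9): e=[26,64,-2] → .
    (2,4)@(5, 9): e=[30,40,18] → X
    (4,4)@(9, 9): e=[38,-8,58] → .
    (2,5)@(5, 11): e=[46,32,10] → X
    (4,5)@(9, 11): e=[54,-16,50] → .
    (2,6)@(5, 13): e=[62,24,2] → X
    (3,6)@(7, 13): e=[66,0,22] → .  [on edge]
  covered (10 px):
    . . . . .
    . . . . .
    . . . X X
    . X X X .
    . . X X .
    . . X X .
    . . X . .
    . . . . .
    . . . . .

Answer: [[3,2],[4,2],[1,3],[2,3],[3,3],[2,4],[3,4],[2,5],[3,5],[2,6]]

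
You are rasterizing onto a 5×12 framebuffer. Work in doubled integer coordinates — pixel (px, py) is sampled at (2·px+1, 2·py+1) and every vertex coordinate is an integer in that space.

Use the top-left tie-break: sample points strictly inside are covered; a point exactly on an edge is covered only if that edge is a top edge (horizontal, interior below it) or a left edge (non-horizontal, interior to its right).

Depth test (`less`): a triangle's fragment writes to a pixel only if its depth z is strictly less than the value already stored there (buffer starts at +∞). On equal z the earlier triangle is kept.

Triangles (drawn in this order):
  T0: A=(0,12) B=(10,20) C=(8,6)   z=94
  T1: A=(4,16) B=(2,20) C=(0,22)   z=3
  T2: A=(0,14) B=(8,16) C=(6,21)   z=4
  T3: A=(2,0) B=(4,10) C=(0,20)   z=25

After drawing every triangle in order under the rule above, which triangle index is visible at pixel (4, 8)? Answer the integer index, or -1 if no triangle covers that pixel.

T0:
  2·area = 124  (B↔C swapped to make it positive)
  edge (0, 12)→(8, 6): d=(8,-6) top-left  bias=+0
  edge (8, 6)→(10, 20): d=(2,14) right/bottom  bias=-1
  edge (10, 20)→(0, 12): d=(-10,-8) top-left  bias=+0
    (3,3)@(7, 7): e=[2,16,106] → #
    (4,3)@(9, 7): e=[14,-12,122] → ·
    (2,4)@(5, 9): e=[6,48,70] → #
    (4,4)@(9, 9): e=[30,-8,102] → ·
    (1,5)@(3, 11): e=[10,80,34] → #
    (4,5)@(9, 11): e=[46,-4,82] → ·
    (1,6)@(3, 13): e=[26,84,14] → #
    (4,6)@(9, 13): e=[62,0,62] → ·  [on edge]
    (1,7)@(3, 15): e=[42,88,-6] → ·
    (2,7)@(5, 15): e=[54,60,10] → #
    (4,7)@(9, 15): e=[78,4,42] → #
    (2,8)@(5, 17): e=[70,64,-10] → ·
  covered (15 px):
    · · · · ·
    · · · · ·
    · · · · ·
    · · · # ·
    · · # # ·
    · # # # ·
    · # # # ·
    · · # # #
    · · · # #
    · · · · #
    · · · · ·
    · · · · ·
T1:
  2·area = 4
  edge (4, 16)→(2, 20): d=(-2,4) right/bottom  bias=-1
  edge (2, 20)→(0, 22): d=(-2,2) right/bottom  bias=-1
  edge (0, 22)→(4, 16): d=(4,-6) top-left  bias=+0
    (4,6)@(9, 13): e=[-14,0,18] → ·  [on edge]
    (3,7)@(7, 15): e=[-10,0,14] → ·  [on edge]
    (2,8)@(5, 17): e=[-6,0,10] → ·  [on edge]
    (1,9)@(3, 19): e=[-2,0,6] → ·  [on edge]
    (0,10)@(1, 21): e=[2,0,2] → ·  [on edge]
  covered (0 px):
    · · · · ·
    · · · · ·
    · · · · ·
    · · · · ·
    · · · · ·
    · · · · ·
    · · · · ·
    · · · · ·
    · · · · ·
    · · · · ·
    · · · · ·
    · · · · ·
T2:
  2·area = 44
  edge (0, 14)→(8, 16): d=(8,2) right/bottom  bias=-1
  edge (8, 16)→(6, 21): d=(-2,5) right/bottom  bias=-1
  edge (6, 21)→(0, 14): d=(-6,-7) top-left  bias=+0
    (0,7)@(1, 15): e=[6,37,1] → #
    (1,7)@(3, 15): e=[2,27,15] → #
    (2,7)@(5, 15): e=[-2,17,29] → ·
    (0,8)@(1, 17): e=[22,33,-11] → ·
    (1,8)@(3, 17): e=[18,23,3] → #
    (2,8)@(5, 17): e=[14,13,17] → #
    (3,8)@(7, 17): e=[10,3,31] → #
    (4,8)@(9, 17): e=[6,-7,45] → ·
    (1,9)@(3, 19): e=[34,19,-9] → ·
    (2,9)@(5, 19): e=[30,9,5] → #
    (3,9)@(7, 19): e=[26,-1,19] → ·
    (2,10)@(5, 21): e=[46,5,-7] → ·
  covered (6 px):
    · · · · ·
    · · · · ·
    · · · · ·
    · · · · ·
    · · · · ·
    · · · · ·
    · · · · ·
    # # · · ·
    · # # # ·
    · · # · ·
    · · · · ·
    · · · · ·
T3:
  2·area = 60
  edge (2, 0)→(4, 10): d=(2,10) right/bottom  bias=-1
  edge (4, 10)→(0, 20): d=(-4,10) right/bottom  bias=-1
  edge (0, 20)→(2, 0): d=(2,-20) top-left  bias=+0
    (1,2)@(3, 5): e=[0,30,30] → ·  [on edge]
    (1,3)@(3, 7): e=[4,22,34] → #
    (2,3)@(5, 7): e=[-16,2,74] → ·
    (1,4)@(3, 9): e=[8,14,38] → #
    (2,4)@(5, 9): e=[-12,-6,78] → ·
    (0,5)@(1, 11): e=[32,26,2] → #
    (2,5)@(5, 11): e=[-8,-14,82] → ·
    (0,6)@(1, 13): e=[36,18,6] → #
    (1,6)@(3, 13): e=[16,-2,46] → ·
    (0,7)@(1, 15): e=[40,10,10] → #
    (1,7)@(3, 15): e=[20,-10,50] → ·
    (2,7)@(5, 15): e=[0,-30,90] → ·  [on edge]
  covered (7 px):
    · · · · ·
    · · · · ·
    · · · · ·
    · # · · ·
    · # · · ·
    # # · · ·
    # · · · ·
    # · · · ·
    # · · · ·
    · · · · ·
    · · · · ·
    · · · · ·

Z-buffer (winner per pixel, '.' = empty):
  . . . . .
  . . . . .
  . . . . .
  . 3 . 0 .
  . 3 0 0 .
  3 3 0 0 .
  3 0 0 0 .
  2 2 0 0 0
  3 2 2 2 0
  . . 2 . 0
  . . . . .
  . . . . .

Final: 0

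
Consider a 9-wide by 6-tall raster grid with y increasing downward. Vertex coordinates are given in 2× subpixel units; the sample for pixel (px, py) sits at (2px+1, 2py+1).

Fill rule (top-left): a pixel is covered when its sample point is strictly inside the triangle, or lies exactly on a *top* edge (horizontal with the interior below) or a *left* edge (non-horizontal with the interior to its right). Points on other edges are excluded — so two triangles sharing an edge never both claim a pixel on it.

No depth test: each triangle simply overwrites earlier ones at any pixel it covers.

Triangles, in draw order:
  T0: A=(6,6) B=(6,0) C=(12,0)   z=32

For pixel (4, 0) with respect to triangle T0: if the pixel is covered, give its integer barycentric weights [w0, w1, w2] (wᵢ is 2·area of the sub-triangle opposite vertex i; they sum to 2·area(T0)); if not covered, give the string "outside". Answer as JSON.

T0:
  2·area = 36
  edge (6, 6)→(6, 0): d=(0,-6) top-left  bias=+0
  edge (6, 0)→(12, 0): d=(6,0) top-left  bias=+0
  edge (12, 0)→(6, 6): d=(-6,6) right/bottom  bias=-1
    (3,0)@(7, 1): e=[6,6,24] → █
    (4,0)@(9, 1): e=[18,6,12] → █
    (5,0)@(11, 1): e=[30,6,0] → ·  [on edge]
    (3,1)@(7, 3): e=[6,18,12] → █
    (4,1)@(9, 3): e=[18,18,0] → ·  [on edge]
    (3,2)@(7, 5): e=[6,30,0] → ·  [on edge]
    (2,3)@(5, 7): e=[-6,42,0] → ·  [on edge]
    (1,4)@(3, 9): e=[-18,54,0] → ·  [on edge]
    (0,5)@(1, 11): e=[-30,66,0] → ·  [on edge]
  covered (3 px):
    · · · █ █ · · · ·
    · · · █ · · · · ·
    · · · · · · · · ·
    · · · · · · · · ·
    · · · · · · · · ·
    · · · · · · · · ·

Final: [6,12,18]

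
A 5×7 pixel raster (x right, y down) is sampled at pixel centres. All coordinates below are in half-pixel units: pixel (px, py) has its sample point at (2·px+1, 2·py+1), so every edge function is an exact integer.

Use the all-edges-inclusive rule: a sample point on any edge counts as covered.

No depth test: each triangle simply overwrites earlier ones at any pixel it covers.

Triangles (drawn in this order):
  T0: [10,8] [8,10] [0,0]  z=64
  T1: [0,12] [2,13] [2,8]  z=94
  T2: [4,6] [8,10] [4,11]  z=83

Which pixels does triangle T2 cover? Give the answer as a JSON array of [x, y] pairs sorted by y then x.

T0:
  2·area = 36
  edge (10, 8)→(8, 10): d=(-2,2) inclusive
  edge (8, 10)→(0, 0): d=(-8,-10) inclusive
  edge (0, 0)→(10, 8): d=(10,8) inclusive
    (0,0)@(1, 1): e=[32,2,2] → #
    (1,0)@(3, 1): e=[28,22,-14] → ·
    (0,1)@(1, 3): e=[28,-14,22] → ·
    (1,1)@(3, 3): e=[24,6,6] → #
    (2,1)@(5, 3): e=[20,26,-10] → ·
    (1,2)@(3, 5): e=[20,-10,26] → ·
    (2,2)@(5, 5): e=[16,10,10] → #
    (3,2)@(7, 5): e=[12,30,-6] → ·
    (2,3)@(5, 7): e=[12,-6,30] → ·
    (3,3)@(7, 7): e=[8,14,14] → #
    (4,3)@(9, 7): e=[4,34,-2] → ·
    (3,4)@(7, 9): e=[4,-2,34] → ·
    (4,4)@(9, 9): e=[0,18,18] → #  [on edge]
    (3,5)@(7, 11): e=[0,-18,54] → ·  [on edge]
    (2,6)@(5, 13): e=[0,-54,90] → ·  [on edge]
  covered (5 px):
    # · · · ·
    · # · · ·
    · · # · ·
    · · · # ·
    · · · · #
    · · · · ·
    · · · · ·
T1:
  2·area = 10  (B↔C swapped to make it positive)
  edge (0, 12)→(2, 8): d=(2,-4) inclusive
  edge (2, 8)→(2, 13): d=(0,5) inclusive
  edge (2, 13)→(0, 12): d=(-2,-1) inclusive
    (0,5)@(1, 11): e=[2,5,3] → #
    (1,5)@(3, 11): e=[10,-5,5] → ·
    (0,6)@(1, 13): e=[6,5,-1] → ·
  covered (1 px):
    · · · · ·
    · · · · ·
    · · · · ·
    · · · · ·
    · · · · ·
    # · · · ·
    · · · · ·
T2:
  2·area = 20
  edge (4, 6)→(8, 10): d=(4,4) inclusive
  edge (8, 10)→(4, 11): d=(-4,1) inclusive
  edge (4, 11)→(4, 6): d=(0,-5) inclusive
    (0,1)@(1, 3): e=[0,35,-15] → ·  [on edge]
    (1,2)@(3, 5): e=[0,25,-5] → ·  [on edge]
    (2,3)@(5, 7): e=[0,15,5] → #  [on edge]
    (3,3)@(7, 7): e=[-8,13,15] → ·
    (2,4)@(5, 9): e=[8,7,5] → #
    (3,4)@(7, 9): e=[0,5,15] → #  [on edge]
    (4,4)@(9, 9): e=[-8,3,25] → ·
    (2,5)@(5, 11): e=[16,-1,5] → ·
    (3,5)@(7, 11): e=[8,-3,15] → ·
    (4,5)@(9, 11): e=[0,-5,25] → ·  [on edge]
  covered (3 px):
    · · · · ·
    · · · · ·
    · · · · ·
    · · # · ·
    · · # # ·
    · · · · ·
    · · · · ·

Final: [[2,3],[2,4],[3,4]]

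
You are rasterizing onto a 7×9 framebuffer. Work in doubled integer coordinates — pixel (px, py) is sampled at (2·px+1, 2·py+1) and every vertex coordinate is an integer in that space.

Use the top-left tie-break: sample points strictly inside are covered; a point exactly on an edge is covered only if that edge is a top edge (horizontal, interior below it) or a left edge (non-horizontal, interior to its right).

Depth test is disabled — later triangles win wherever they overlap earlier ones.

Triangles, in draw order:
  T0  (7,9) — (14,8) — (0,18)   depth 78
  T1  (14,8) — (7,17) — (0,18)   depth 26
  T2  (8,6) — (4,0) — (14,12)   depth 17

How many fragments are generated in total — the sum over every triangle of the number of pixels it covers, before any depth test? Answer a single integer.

T0:
  2·area = 56
  edge (7, 9)→(14, 8): d=(7,-1) top-left  bias=+0
  edge (14, 8)→(0, 18): d=(-14,10) right/bottom  bias=-1
  edge (0, 18)→(7, 9): d=(7,-9) top-left  bias=+0
    (3,4)@(7, 9): e=[0,56,0] → █  [on edge]
    (4,4)@(9, 9): e=[2,36,18] → █
    (5,4)@(11, 9): e=[4,16,36] → █
    (6,4)@(13, 9): e=[6,-4,54] → ·
    (3,5)@(7, 11): e=[14,28,14] → █
    (5,5)@(11, 11): e=[18,-12,50] → ·
    (2,6)@(5, 13): e=[26,20,10] → █
    (3,6)@(7, 13): e=[28,0,28] → ·  [on edge]
    (4,6)@(9, 13): e=[30,-20,46] → ·
    (1,7)@(3, 15): e=[38,12,6] → █
    (2,7)@(5, 15): e=[40,-8,24] → ·
    (0,8)@(1, 17): e=[50,4,2] → █
  covered (8 px):
    · · · · · · ·
    · · · · · · ·
    · · · · · · ·
    · · · · · · ·
    · · · █ █ █ ·
    · · · █ █ · ·
    · · █ · · · ·
    · █ · · · · ·
    █ · · · · · ·
T1:
  2·area = 56
  edge (14, 8)→(7, 17): d=(-7,9) right/bottom  bias=-1
  edge (7, 17)→(0, 18): d=(-7,1) right/bottom  bias=-1
  edge (0, 18)→(14, 8): d=(14,-10) top-left  bias=+0
    (6,4)@(13, 9): e=[2,50,4] → █
    (5,5)@(11, 11): e=[6,38,12] → █
    (6,5)@(13, 11): e=[-12,36,32] → ·
    (3,6)@(7, 13): e=[28,28,0] → █  [on edge]
    (4,6)@(9, 13): e=[10,26,20] → █
    (5,6)@(11, 13): e=[-8,24,40] → ·
    (2,7)@(5, 15): e=[32,16,8] → █
    (4,7)@(9, 15): e=[-4,12,48] → ·
    (1,8)@(3, 17): e=[36,4,16] → █
    (3,8)@(7, 17): e=[0,0,56] → ·  [on edge]
  covered (8 px):
    · · · · · · ·
    · · · · · · ·
    · · · · · · ·
    · · · · · · ·
    · · · · · · █
    · · · · · █ ·
    · · · █ █ · ·
    · · █ █ · · ·
    · █ █ · · · ·
T2:
  2·area = 12
  edge (8, 6)→(4, 0): d=(-4,-6) top-left  bias=+0
  edge (4, 0)→(14, 12): d=(10,12) right/bottom  bias=-1
  edge (14, 12)→(8, 6): d=(-6,-6) top-left  bias=+0
    (1,0)@(3, 1): e=[-10,22,0] → ·  [on edge]
    (2,1)@(5, 3): e=[-6,18,0] → ·  [on edge]
    (3,2)@(7, 5): e=[-2,14,0] → ·  [on edge]
    (4,3)@(9, 7): e=[2,10,0] → █  [on edge]
    (5,3)@(11, 7): e=[14,-14,12] → ·
    (4,4)@(9, 9): e=[-6,30,-12] → ·
    (5,4)@(11, 9): e=[6,6,0] → █  [on edge]
    (6,4)@(13, 9): e=[18,-18,12] → ·
    (5,5)@(11, 11): e=[-2,26,-12] → ·
    (6,5)@(13, 11): e=[10,2,0] → █  [on edge]
    (6,6)@(13, 13): e=[2,22,-12] → ·
  covered (3 px):
    · · · · · · ·
    · · · · · · ·
    · · · · · · ·
    · · · · █ · ·
    · · · · · █ ·
    · · · · · · █
    · · · · · · ·
    · · · · · · ·
    · · · · · · ·

Result: 19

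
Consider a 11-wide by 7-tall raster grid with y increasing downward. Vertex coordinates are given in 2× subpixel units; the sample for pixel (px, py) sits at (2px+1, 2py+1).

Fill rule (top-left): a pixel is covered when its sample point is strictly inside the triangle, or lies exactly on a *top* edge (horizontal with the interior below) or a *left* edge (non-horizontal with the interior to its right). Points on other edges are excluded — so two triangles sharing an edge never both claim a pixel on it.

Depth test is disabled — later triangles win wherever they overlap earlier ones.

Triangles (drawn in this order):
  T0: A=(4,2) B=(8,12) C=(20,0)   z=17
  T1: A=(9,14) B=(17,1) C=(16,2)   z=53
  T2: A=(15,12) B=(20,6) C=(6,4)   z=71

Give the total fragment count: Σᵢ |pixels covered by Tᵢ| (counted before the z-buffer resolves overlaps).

T0:
  2·area = 168  (B↔C swapped to make it positive)
  edge (4, 2)→(20, 0): d=(16,-2) top-left  bias=+0
  edge (20, 0)→(8, 12): d=(-12,12) right/bottom  bias=-1
  edge (8, 12)→(4, 2): d=(-4,-10) top-left  bias=+0
    (6,0)@(13, 1): e=[2,72,94] → █
    (7,0)@(15, 1): e=[6,48,114] → █
    (8,0)@(17, 1): e=[10,24,134] → █
    (9,0)@(19, 1): e=[14,0,154] → ·  [on edge]
    (2,1)@(5, 3): e=[18,144,6] → █
    (3,1)@(7, 3): e=[22,120,26] → █
    (4,1)@(9, 3): e=[26,96,46] → █
    (5,1)@(11, 3): e=[30,72,66] → █
    (8,1)@(17, 3): e=[42,0,126] → ·  [on edge]
    (2,2)@(5, 5): e=[50,120,-2] → ·
    (3,2)@(7, 5): e=[54,96,18] → █
    (7,2)@(15, 5): e=[70,0,98] → ·  [on edge]
    (6,3)@(13, 7): e=[98,0,70] → ·  [on edge]
    (5,4)@(11, 9): e=[126,0,42] → ·  [on edge]
    (4,5)@(9, 11): e=[154,0,14] → ·  [on edge]
    (3,6)@(7, 13): e=[182,0,-14] → ·  [on edge]
  covered (18 px):
    · · · · · · █ █ █ · ·
    · · █ █ █ █ █ █ · · ·
    · · · █ █ █ █ · · · ·
    · · · █ █ █ · · · · ·
    · · · █ █ · · · · · ·
    · · · · · · · · · · ·
    · · · · · · · · · · ·
T1:
  2·area = 5  (B↔C swapped to make it positive)
  edge (9, 14)→(16, 2): d=(7,-12) top-left  bias=+0
  edge (16, 2)→(17, 1): d=(1,-1) top-left  bias=+0
  edge (17, 1)→(9, 14): d=(-8,13) right/bottom  bias=-1
    (8,0)@(17, 1): e=[5,0,0] → ·  [on edge]
    (7,1)@(15, 3): e=[-5,0,10] → ·  [on edge]
    (6,2)@(13, 5): e=[-15,0,20] → ·  [on edge]
    (5,3)@(11, 7): e=[-25,0,30] → ·  [on edge]
    (4,4)@(9, 9): e=[-35,0,40] → ·  [on edge]
    (3,5)@(7, 11): e=[-45,0,50] → ·  [on edge]
    (2,6)@(5, 13): e=[-55,0,60] → ·  [on edge]
  covered (0 px):
    · · · · · · · · · · ·
    · · · · · · · · · · ·
    · · · · · · · · · · ·
    · · · · · · · · · · ·
    · · · · · · · · · · ·
    · · · · · · · · · · ·
    · · · · · · · · · · ·
T2:
  2·area = 94  (B↔C swapped to make it positive)
  edge (15, 12)→(6, 4): d=(-9,-8) top-left  bias=+0
  edge (6, 4)→(20, 6): d=(14,2) right/bottom  bias=-1
  edge (20, 6)→(15, 12): d=(-5,6) right/bottom  bias=-1
    (4,2)@(9, 5): e=[15,8,71] → █
    (5,2)@(11, 5): e=[31,4,59] → █
    (6,2)@(13, 5): e=[47,0,47] → ·  [on edge]
    (4,3)@(9, 7): e=[-3,36,61] → ·
    (5,3)@(11, 7): e=[13,32,49] → █
    (6,3)@(13, 7): e=[29,28,37] → █
    (7,3)@(15, 7): e=[45,24,25] → █
    (8,3)@(17, 7): e=[61,20,13] → █
    (9,3)@(19, 7): e=[77,16,1] → █
    (10,3)@(21, 7): e=[93,12,-11] → ·
    (5,4)@(11, 9): e=[-5,60,39] → ·
    (6,4)@(13, 9): e=[11,56,27] → █
  covered (11 px):
    · · · · · · · · · · ·
    · · · · · · · · · · ·
    · · · · █ █ · · · · ·
    · · · · · █ █ █ █ █ ·
    · · · · · · █ █ █ · ·
    · · · · · · · █ · · ·
    · · · · · · · · · · ·

Answer: 29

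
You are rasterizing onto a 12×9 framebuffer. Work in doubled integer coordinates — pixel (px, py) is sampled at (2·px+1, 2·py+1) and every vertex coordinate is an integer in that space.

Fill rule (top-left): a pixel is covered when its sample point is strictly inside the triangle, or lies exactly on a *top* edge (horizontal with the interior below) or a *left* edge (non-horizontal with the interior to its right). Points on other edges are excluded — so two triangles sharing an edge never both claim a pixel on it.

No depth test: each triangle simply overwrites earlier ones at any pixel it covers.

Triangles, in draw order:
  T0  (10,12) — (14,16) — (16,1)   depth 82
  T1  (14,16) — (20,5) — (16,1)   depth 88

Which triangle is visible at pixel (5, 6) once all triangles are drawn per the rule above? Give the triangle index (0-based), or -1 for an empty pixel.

T0:
  2·area = 68  (B↔C swapped to make it positive)
  edge (10, 12)→(16, 1): d=(6,-11) top-left  bias=+0
  edge (16, 1)→(14, 16): d=(-2,15) right/bottom  bias=-1
  edge (14, 16)→(10, 12): d=(-4,-4) top-left  bias=+0
    (0,1)@(1, 3): e=[-153,221,0] → ·  [on edge]
    (7,1)@(15, 3): e=[1,11,56] → #
    (8,1)@(17, 3): e=[23,-19,64] → ·
    (1,2)@(3, 5): e=[-119,187,0] → ·  [on edge]
    (7,2)@(15, 5): e=[13,7,48] → #
    (8,2)@(17, 5): e=[35,-23,56] → ·
    (2,3)@(5, 7): e=[-85,153,0] → ·  [on edge]
    (6,3)@(13, 7): e=[3,33,32] → #
    (8,3)@(17, 7): e=[47,-27,48] → ·
    (3,4)@(7, 9): e=[-51,119,0] → ·  [on edge]
    (6,4)@(13, 9): e=[15,29,24] → #
    (7,4)@(15, 9): e=[37,-1,32] → ·
    (4,5)@(9, 11): e=[-17,85,0] → ·  [on edge]
    (5,6)@(11, 13): e=[17,51,0] → #  [on edge]
    (6,7)@(13, 15): e=[51,17,0] → #  [on edge]
    (7,8)@(15, 17): e=[85,-17,0] → ·  [on edge]
  covered (10 px):
    · · · · · · · · · · · ·
    · · · · · · · # · · · ·
    · · · · · · · # · · · ·
    · · · · · · # # · · · ·
    · · · · · · # · · · · ·
    · · · · · # # · · · · ·
    · · · · · # # · · · · ·
    · · · · · · # · · · · ·
    · · · · · · · · · · · ·
T1:
  2·area = 68  (B↔C swapped to make it positive)
  edge (14, 16)→(16, 1): d=(2,-15) top-left  bias=+0
  edge (16, 1)→(20, 5): d=(4,4) right/bottom  bias=-1
  edge (20, 5)→(14, 16): d=(-6,11) right/bottom  bias=-1
    (8,1)@(17, 3): e=[19,4,45] → #
    (9,1)@(19, 3): e=[49,-4,23] → ·
    (8,2)@(17, 5): e=[23,12,33] → #
    (9,2)@(19, 5): e=[53,4,11] → #
    (10,2)@(21, 5): e=[83,-4,-11] → ·
    (8,3)@(17, 7): e=[27,20,21] → #
    (9,3)@(19, 7): e=[57,12,-1] → ·
    (7,4)@(15, 9): e=[1,36,31] → #
    (9,4)@(19, 9): e=[61,20,-13] → ·
    (7,5)@(15, 11): e=[5,44,19] → #
    (8,5)@(17, 11): e=[35,36,-3] → ·
    (7,6)@(15, 13): e=[9,52,7] → #
  covered (8 px):
    · · · · · · · · · · · ·
    · · · · · · · · # · · ·
    · · · · · · · · # # · ·
    · · · · · · · · # · · ·
    · · · · · · · # # · · ·
    · · · · · · · # · · · ·
    · · · · · · · # · · · ·
    · · · · · · · · · · · ·
    · · · · · · · · · · · ·

Z-buffer (winner per pixel, '.' = empty):
  . . . . . . . . . . . .
  . . . . . . . 0 1 . . .
  . . . . . . . 0 1 1 . .
  . . . . . . 0 0 1 . . .
  . . . . . . 0 1 1 . . .
  . . . . . 0 0 1 . . . .
  . . . . . 0 0 1 . . . .
  . . . . . . 0 . . . . .
  . . . . . . . . . . . .

Answer: 0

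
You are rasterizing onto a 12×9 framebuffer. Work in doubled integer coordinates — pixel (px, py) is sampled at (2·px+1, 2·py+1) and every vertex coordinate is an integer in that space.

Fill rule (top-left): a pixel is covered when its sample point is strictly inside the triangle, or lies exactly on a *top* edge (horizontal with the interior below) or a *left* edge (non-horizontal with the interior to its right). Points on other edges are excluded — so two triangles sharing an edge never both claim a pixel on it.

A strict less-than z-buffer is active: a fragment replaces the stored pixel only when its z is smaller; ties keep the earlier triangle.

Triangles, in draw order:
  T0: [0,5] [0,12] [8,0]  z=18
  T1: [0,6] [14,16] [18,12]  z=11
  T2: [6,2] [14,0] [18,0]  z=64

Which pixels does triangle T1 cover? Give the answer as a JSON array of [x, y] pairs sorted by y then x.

T0:
  2·area = 56  (B↔C swapped to make it positive)
  edge (0, 5)→(8, 0): d=(8,-5) top-left  bias=+0
  edge (8, 0)→(0, 12): d=(-8,12) right/bottom  bias=-1
  edge (0, 12)→(0, 5): d=(0,-7) top-left  bias=+0
    (3,0)@(7, 1): e=[3,4,49] → #
    (4,0)@(9, 1): e=[13,-20,63] → ·
    (2,1)@(5, 3): e=[9,12,35] → #
    (3,1)@(7, 3): e=[19,-12,49] → ·
    (0,2)@(1, 5): e=[5,44,7] → #
    (1,2)@(3, 5): e=[15,20,21] → #
    (2,2)@(5, 5): e=[25,-4,35] → ·
    (0,3)@(1, 7): e=[21,28,7] → #
    (2,3)@(5, 7): e=[41,-20,35] → ·
    (0,4)@(1, 9): e=[37,12,7] → #
    (1,4)@(3, 9): e=[47,-12,21] → ·
    (0,5)@(1, 11): e=[53,-4,7] → ·
  covered (7 px):
    · · · # · · · · · · · ·
    · · # · · · · · · · · ·
    # # · · · · · · · · · ·
    # # · · · · · · · · · ·
    # · · · · · · · · · · ·
    · · · · · · · · · · · ·
    · · · · · · · · · · · ·
    · · · · · · · · · · · ·
    · · · · · · · · · · · ·
T1:
  2·area = 96  (B↔C swapped to make it positive)
  edge (0, 6)→(18, 12): d=(18,6) right/bottom  bias=-1
  edge (18, 12)→(14, 16): d=(-4,4) right/bottom  bias=-1
  edge (14, 16)→(0, 6): d=(-14,-10) top-left  bias=+0
    (1,3)@(3, 7): e=[0,80,16] → ·  [on edge]
    (11,3)@(23, 7): e=[-120,0,216] → ·  [on edge]
    (2,4)@(5, 9): e=[24,64,8] → #
    (3,4)@(7, 9): e=[12,56,28] → #
    (4,4)@(9, 9): e=[0,48,48] → ·  [on edge]
    (10,4)@(21, 9): e=[-72,0,168] → ·  [on edge]
    (2,5)@(5, 11): e=[60,56,-20] → ·
    (3,5)@(7, 11): e=[48,48,0] → #  [on edge]
    (4,5)@(9, 11): e=[36,40,20] → #
    (5,5)@(11, 11): e=[24,32,40] → #
    (6,5)@(13, 11): e=[12,24,60] → #
    (7,5)@(15, 11): e=[0,16,80] → ·  [on edge]
    (9,5)@(19, 11): e=[-24,0,120] → ·  [on edge]
    (8,6)@(17, 13): e=[24,0,72] → ·  [on edge]
    (10,6)@(21, 13): e=[0,-16,112] → ·  [on edge]
    (7,7)@(15, 15): e=[72,0,24] → ·  [on edge]
    (6,8)@(13, 17): e=[120,0,-24] → ·  [on edge]
  covered (10 px):
    · · · · · · · · · · · ·
    · · · · · · · · · · · ·
    · · · · · · · · · · · ·
    · · · · · · · · · · · ·
    · · # # · · · · · · · ·
    · · · # # # # · · · · ·
    · · · · · # # # · · · ·
    · · · · · · # · · · · ·
    · · · · · · · · · · · ·
T2:
  2·area = 8
  edge (6, 2)→(14, 0): d=(8,-2) top-left  bias=+0
  edge (14, 0)→(18, 0): d=(4,0) top-left  bias=+0
  edge (18, 0)→(6, 2): d=(-12,2) right/bottom  bias=-1
    (5,0)@(11, 1): e=[2,4,2] → #
    (6,0)@(13, 1): e=[6,4,-2] → ·
    (5,1)@(11, 3): e=[18,12,-22] → ·
  covered (1 px):
    · · · · · # · · · · · ·
    · · · · · · · · · · · ·
    · · · · · · · · · · · ·
    · · · · · · · · · · · ·
    · · · · · · · · · · · ·
    · · · · · · · · · · · ·
    · · · · · · · · · · · ·
    · · · · · · · · · · · ·
    · · · · · · · · · · · ·

Final: [[2,4],[3,4],[3,5],[4,5],[5,5],[6,5],[5,6],[6,6],[7,6],[6,7]]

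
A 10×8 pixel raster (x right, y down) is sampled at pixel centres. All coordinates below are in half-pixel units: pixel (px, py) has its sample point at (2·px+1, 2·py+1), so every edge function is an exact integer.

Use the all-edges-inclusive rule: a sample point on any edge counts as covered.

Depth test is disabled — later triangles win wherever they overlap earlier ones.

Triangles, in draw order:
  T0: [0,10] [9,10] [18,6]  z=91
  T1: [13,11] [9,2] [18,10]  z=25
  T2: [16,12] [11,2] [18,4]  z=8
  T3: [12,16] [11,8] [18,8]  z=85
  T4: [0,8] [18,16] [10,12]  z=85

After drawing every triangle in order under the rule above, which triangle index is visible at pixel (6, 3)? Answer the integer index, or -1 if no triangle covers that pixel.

T0:
  2·area = 36  (B↔C swapped to make it positive)
  edge (0, 10)→(18, 6): d=(18,-4) inclusive
  edge (18, 6)→(9, 10): d=(-9,4) inclusive
  edge (9, 10)→(0, 10): d=(-9,0) inclusive
    (7,3)@(15, 7): e=[6,3,27] → █
    (8,3)@(17, 7): e=[14,-5,27] → ·
    (2,4)@(5, 9): e=[2,25,9] → █
    (3,4)@(7, 9): e=[10,17,9] → █
    (4,4)@(9, 9): e=[18,9,9] → █
    (5,4)@(11, 9): e=[26,1,9] → █
    (6,4)@(13, 9): e=[34,-7,9] → ·
    (7,4)@(15, 9): e=[42,-15,9] → ·
    (2,5)@(5, 11): e=[38,7,-9] → ·
    (3,5)@(7, 11): e=[46,-1,-9] → ·
    (4,5)@(9, 11): e=[54,-9,-9] → ·
    (5,5)@(11, 11): e=[62,-17,-9] → ·
  covered (5 px):
    · · · · · · · · · ·
    · · · · · · · · · ·
    · · · · · · · · · ·
    · · · · · · · █ · ·
    · · █ █ █ █ · · · ·
    · · · · · · · · · ·
    · · · · · · · · · ·
    · · · · · · · · · ·
T1:
  2·area = 49
  edge (13, 11)→(9, 2): d=(-4,-9) inclusive
  edge (9, 2)→(18, 10): d=(9,8) inclusive
  edge (18, 10)→(13, 11): d=(-5,1) inclusive
    (5,2)@(11, 5): e=[6,11,32] → █
    (6,2)@(13, 5): e=[24,-5,30] → ·
    (5,3)@(11, 7): e=[-2,29,22] → ·
    (6,3)@(13, 7): e=[16,13,20] → █
    (7,3)@(15, 7): e=[34,-3,18] → ·
    (6,4)@(13, 9): e=[8,31,10] → █
    (7,4)@(15, 9): e=[26,15,8] → █
    (8,4)@(17, 9): e=[44,-1,6] → ·
    (6,5)@(13, 11): e=[0,49,0] → █  [on edge]
    (7,5)@(15, 11): e=[18,33,-2] → ·
    (1,6)@(3, 13): e=[-98,147,0] → ·  [on edge]
    (6,6)@(13, 13): e=[-8,67,-10] → ·
  covered (5 px):
    · · · · · · · · · ·
    · · · · · · · · · ·
    · · · · · █ · · · ·
    · · · · · · █ · · ·
    · · · · · · █ █ · ·
    · · · · · · █ · · ·
    · · · · · · · · · ·
    · · · · · · · · · ·
T2:
  2·area = 60
  edge (16, 12)→(11, 2): d=(-5,-10) inclusive
  edge (11, 2)→(18, 4): d=(7,2) inclusive
  edge (18, 4)→(16, 12): d=(-2,8) inclusive
    (6,1)@(13, 3): e=[15,3,42] → █
    (7,1)@(15, 3): e=[35,-1,26] → ·
    (6,2)@(13, 5): e=[5,17,38] → █
    (7,2)@(15, 5): e=[25,13,22] → █
    (8,2)@(17, 5): e=[45,9,6] → █
    (9,2)@(19, 5): e=[65,5,-10] → ·
    (6,3)@(13, 7): e=[-5,31,34] → ·
    (7,3)@(15, 7): e=[15,27,18] → █
    (9,3)@(19, 7): e=[55,19,-14] → ·
    (7,4)@(15, 9): e=[5,41,14] → █
    (8,4)@(17, 9): e=[25,37,-2] → ·
    (7,5)@(15, 11): e=[-5,55,10] → ·
  covered (7 px):
    · · · · · · · · · ·
    · · · · · · █ · · ·
    · · · · · · █ █ █ ·
    · · · · · · · █ █ ·
    · · · · · · · █ · ·
    · · · · · · · · · ·
    · · · · · · · · · ·
    · · · · · · · · · ·
T3:
  2·area = 56
  edge (12, 16)→(11, 8): d=(-1,-8) inclusive
  edge (11, 8)→(18, 8): d=(7,0) inclusive
  edge (18, 8)→(12, 16): d=(-6,8) inclusive
    (6,4)@(13, 9): e=[15,7,34] → █
    (7,4)@(15, 9): e=[31,7,18] → █
    (8,4)@(17, 9): e=[47,7,2] → █
    (9,4)@(19, 9): e=[63,7,-14] → ·
    (6,5)@(13, 11): e=[13,21,22] → █
    (8,5)@(17, 11): e=[45,21,-10] → ·
    (6,6)@(13, 13): e=[11,35,10] → █
    (7,6)@(15, 13): e=[27,35,-6] → ·
    (6,7)@(13, 15): e=[9,49,-2] → ·
  covered (6 px):
    · · · · · · · · · ·
    · · · · · · · · · ·
    · · · · · · · · · ·
    · · · · · · · · · ·
    · · · · · · █ █ █ ·
    · · · · · · █ █ · ·
    · · · · · · █ · · ·
    · · · · · · · · · ·
T4:
  2·area = 8  (B↔C swapped to make it positive)
  edge (0, 8)→(10, 12): d=(10,4) inclusive
  edge (10, 12)→(18, 16): d=(8,4) inclusive
  edge (18, 16)→(0, 8): d=(-18,-8) inclusive
    (3,5)@(7, 11): e=[2,4,2] → █
    (4,5)@(9, 11): e=[-6,-4,18] → ·
    (3,6)@(7, 13): e=[22,20,-34] → ·
  covered (1 px):
    · · · · · · · · · ·
    · · · · · · · · · ·
    · · · · · · · · · ·
    · · · · · · · · · ·
    · · · · · · · · · ·
    · · · █ · · · · · ·
    · · · · · · · · · ·
    · · · · · · · · · ·

Z-buffer (winner per pixel, '.' = empty):
  . . . . . . . . . .
  . . . . . . 2 . . .
  . . . . . 1 2 2 2 .
  . . . . . . 1 2 2 .
  . . 0 0 0 0 3 3 3 .
  . . . 4 . . 3 3 . .
  . . . . . . 3 . . .
  . . . . . . . . . .

Result: 1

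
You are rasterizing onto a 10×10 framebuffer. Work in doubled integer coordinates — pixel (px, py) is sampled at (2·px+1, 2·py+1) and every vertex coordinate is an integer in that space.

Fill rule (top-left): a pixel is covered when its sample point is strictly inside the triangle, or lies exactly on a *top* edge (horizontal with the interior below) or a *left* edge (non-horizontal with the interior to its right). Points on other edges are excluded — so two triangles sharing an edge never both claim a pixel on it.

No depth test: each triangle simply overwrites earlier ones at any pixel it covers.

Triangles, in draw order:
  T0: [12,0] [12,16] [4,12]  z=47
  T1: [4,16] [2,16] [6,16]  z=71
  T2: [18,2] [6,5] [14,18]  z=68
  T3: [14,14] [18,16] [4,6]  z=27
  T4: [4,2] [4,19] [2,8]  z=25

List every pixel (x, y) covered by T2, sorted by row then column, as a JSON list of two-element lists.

T0:
  2·area = 128
  edge (12, 0)→(12, 16): d=(0,16) right/bottom  bias=-1
  edge (12, 16)→(4, 12): d=(-8,-4) top-left  bias=+0
  edge (4, 12)→(12, 0): d=(8,-12) top-left  bias=+0
    (5,1)@(11, 3): e=[16,100,12] → █
    (6,1)@(13, 3): e=[-16,108,36] → ·
    (4,2)@(9, 5): e=[48,76,4] → █
    (6,2)@(13, 5): e=[-16,92,52] → ·
    (4,3)@(9, 7): e=[48,60,20] → █
    (6,3)@(13, 7): e=[-16,76,68] → ·
    (3,4)@(7, 9): e=[80,36,12] → █
    (6,4)@(13, 9): e=[-16,60,84] → ·
    (2,5)@(5, 11): e=[112,12,4] → █
    (6,5)@(13, 11): e=[-16,44,100] → ·
    (2,6)@(5, 13): e=[112,-4,20] → ·
    (3,6)@(7, 13): e=[80,4,44] → █
  covered (16 px):
    · · · · · · · · · ·
    · · · · · █ · · · ·
    · · · · █ █ · · · ·
    · · · · █ █ · · · ·
    · · · █ █ █ · · · ·
    · · █ █ █ █ · · · ·
    · · · █ █ █ · · · ·
    · · · · · █ · · · ·
    · · · · · · · · · ·
    · · · · · · · · · ·
T1:
  degenerate (2·area = 0) — covers nothing
T2:
  2·area = 180  (B↔C swapped to make it positive)
  edge (18, 2)→(14, 18): d=(-4,16) right/bottom  bias=-1
  edge (14, 18)→(6, 5): d=(-8,-13) top-left  bias=+0
  edge (6, 5)→(18, 2): d=(12,-3) top-left  bias=+0
    (7,1)@(15, 3): e=[44,133,3] → █
    (8,1)@(17, 3): e=[12,159,9] → █
    (9,1)@(19, 3): e=[-20,185,15] → ·
    (3,2)@(7, 5): e=[164,13,3] → █
    (4,2)@(9, 5): e=[132,39,9] → █
    (5,2)@(11, 5): e=[100,65,15] → █
    (6,2)@(13, 5): e=[68,91,21] → █
    (9,2)@(19, 5): e=[-28,169,39] → ·
    (3,3)@(7, 7): e=[156,-3,27] → ·
    (4,3)@(9, 7): e=[124,23,33] → █
    (8,3)@(17, 7): e=[-4,127,57] → ·
    (4,4)@(9, 9): e=[116,7,57] → █
  covered (23 px):
    · · · · · · · · · ·
    · · · · · · · █ █ ·
    · · · █ █ █ █ █ █ ·
    · · · · █ █ █ █ · ·
    · · · · █ █ █ █ · ·
    · · · · · █ █ █ · ·
    · · · · · █ █ █ · ·
    · · · · · · █ · · ·
    · · · · · · · · · ·
    · · · · · · · · · ·
T3:
  2·area = 12  (B↔C swapped to make it positive)
  edge (14, 14)→(4, 6): d=(-10,-8) top-left  bias=+0
  edge (4, 6)→(18, 16): d=(14,10) right/bottom  bias=-1
  edge (18, 16)→(14, 14): d=(-4,-2) top-left  bias=+0
    (5,5)@(11, 11): e=[6,0,6] → ·  [on edge]
    (6,6)@(13, 13): e=[2,8,2] → █
    (7,6)@(15, 13): e=[18,-12,6] → ·
    (6,7)@(13, 15): e=[-18,36,-6] → ·
  covered (1 px):
    · · · · · · · · · ·
    · · · · · · · · · ·
    · · · · · · · · · ·
    · · · · · · · · · ·
    · · · · · · · · · ·
    · · · · · · · · · ·
    · · · · · · █ · · ·
    · · · · · · · · · ·
    · · · · · · · · · ·
    · · · · · · · · · ·
T4:
  2·area = 34
  edge (4, 2)→(4, 19): d=(0,17) right/bottom  bias=-1
  edge (4, 19)→(2, 8): d=(-2,-11) top-left  bias=+0
  edge (2, 8)→(4, 2): d=(2,-6) top-left  bias=+0
    (1,2)@(3, 5): e=[17,17,0] → █  [on edge]
    (2,2)@(5, 5): e=[-17,39,12] → ·
    (1,3)@(3, 7): e=[17,13,4] → █
    (2,3)@(5, 7): e=[-17,35,16] → ·
    (1,4)@(3, 9): e=[17,9,8] → █
    (2,4)@(5, 9): e=[-17,31,20] → ·
    (0,5)@(1, 11): e=[51,-17,0] → ·  [on edge]
    (1,5)@(3, 11): e=[17,5,12] → █
    (2,5)@(5, 11): e=[-17,27,24] → ·
    (1,6)@(3, 13): e=[17,1,16] → █
    (2,6)@(5, 13): e=[-17,23,28] → ·
    (1,7)@(3, 15): e=[17,-3,20] → ·
  covered (5 px):
    · · · · · · · · · ·
    · · · · · · · · · ·
    · █ · · · · · · · ·
    · █ · · · · · · · ·
    · █ · · · · · · · ·
    · █ · · · · · · · ·
    · █ · · · · · · · ·
    · · · · · · · · · ·
    · · · · · · · · · ·
    · · · · · · · · · ·

Final: [[7,1],[8,1],[3,2],[4,2],[5,2],[6,2],[7,2],[8,2],[4,3],[5,3],[6,3],[7,3],[4,4],[5,4],[6,4],[7,4],[5,5],[6,5],[7,5],[5,6],[6,6],[7,6],[6,7]]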